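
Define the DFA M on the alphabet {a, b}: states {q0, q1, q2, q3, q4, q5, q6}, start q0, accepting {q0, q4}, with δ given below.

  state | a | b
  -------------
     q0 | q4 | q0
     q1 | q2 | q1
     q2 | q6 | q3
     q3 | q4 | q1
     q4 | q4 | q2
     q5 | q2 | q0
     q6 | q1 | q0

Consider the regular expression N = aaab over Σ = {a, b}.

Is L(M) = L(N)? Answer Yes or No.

No

The empty string ε is accepted by M but rejected by N.
So L(M) ≠ L(N).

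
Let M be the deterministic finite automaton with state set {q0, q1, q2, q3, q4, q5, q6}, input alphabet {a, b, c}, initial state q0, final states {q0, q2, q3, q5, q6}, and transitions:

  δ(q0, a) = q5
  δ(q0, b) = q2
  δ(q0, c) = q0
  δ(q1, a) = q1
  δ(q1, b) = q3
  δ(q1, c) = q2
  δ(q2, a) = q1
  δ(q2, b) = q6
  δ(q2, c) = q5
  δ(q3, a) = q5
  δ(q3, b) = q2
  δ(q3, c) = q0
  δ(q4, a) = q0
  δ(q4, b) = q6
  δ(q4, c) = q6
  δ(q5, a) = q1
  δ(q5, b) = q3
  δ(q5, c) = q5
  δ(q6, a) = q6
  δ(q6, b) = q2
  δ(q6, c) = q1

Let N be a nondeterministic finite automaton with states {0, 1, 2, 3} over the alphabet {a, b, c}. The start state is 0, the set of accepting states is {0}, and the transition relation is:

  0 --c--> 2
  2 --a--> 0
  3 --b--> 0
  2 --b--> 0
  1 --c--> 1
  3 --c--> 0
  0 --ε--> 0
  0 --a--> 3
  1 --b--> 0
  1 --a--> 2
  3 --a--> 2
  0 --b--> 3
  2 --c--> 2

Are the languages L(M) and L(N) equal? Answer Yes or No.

No

The string a is accepted by M but rejected by N.
So L(M) ≠ L(N).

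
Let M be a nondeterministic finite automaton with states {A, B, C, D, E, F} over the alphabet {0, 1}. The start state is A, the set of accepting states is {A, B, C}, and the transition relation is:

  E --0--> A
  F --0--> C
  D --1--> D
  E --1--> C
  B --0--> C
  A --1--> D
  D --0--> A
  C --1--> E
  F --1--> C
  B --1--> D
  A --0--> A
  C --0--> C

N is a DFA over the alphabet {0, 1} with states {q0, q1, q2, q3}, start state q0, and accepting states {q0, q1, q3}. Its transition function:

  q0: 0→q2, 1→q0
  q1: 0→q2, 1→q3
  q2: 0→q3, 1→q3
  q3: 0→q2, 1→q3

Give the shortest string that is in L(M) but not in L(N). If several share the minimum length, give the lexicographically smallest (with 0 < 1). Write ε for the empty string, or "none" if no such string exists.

0

The string 0 is accepted by M but not by N.
No shorter string lies in the difference, and 0 is the lexicographically first length-1 string in L(M) \ L(N).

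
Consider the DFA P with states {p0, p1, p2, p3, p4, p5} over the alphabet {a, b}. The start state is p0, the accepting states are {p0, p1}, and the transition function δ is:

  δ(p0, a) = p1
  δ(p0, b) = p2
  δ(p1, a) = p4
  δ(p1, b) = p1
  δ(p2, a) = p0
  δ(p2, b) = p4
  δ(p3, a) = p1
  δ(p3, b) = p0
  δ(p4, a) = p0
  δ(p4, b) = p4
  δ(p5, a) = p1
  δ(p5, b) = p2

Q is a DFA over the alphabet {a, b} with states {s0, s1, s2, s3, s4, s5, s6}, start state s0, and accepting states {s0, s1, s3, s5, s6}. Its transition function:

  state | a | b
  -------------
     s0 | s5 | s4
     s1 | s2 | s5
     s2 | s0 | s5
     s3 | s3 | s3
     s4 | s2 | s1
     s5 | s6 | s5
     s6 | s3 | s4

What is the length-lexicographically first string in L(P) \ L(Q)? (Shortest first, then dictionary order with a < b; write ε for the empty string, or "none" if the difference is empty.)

ba

The string ba is accepted by P but not by Q.
No shorter string lies in the difference, and ba is the lexicographically first length-2 string in L(P) \ L(Q).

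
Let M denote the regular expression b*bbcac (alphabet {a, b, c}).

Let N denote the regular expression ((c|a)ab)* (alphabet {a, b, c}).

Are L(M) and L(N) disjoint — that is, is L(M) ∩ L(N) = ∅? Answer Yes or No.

Converting the expression M to a DFA (subset construction, then merging equivalent states) gives the minimal DFA with states {m0, m1, m2, m3, m4, m5, m6}, start state m0, accepting states {m6} and transitions m0: a→m1, b→m2, c→m1; m1: a→m1, b→m1, c→m1; m2: a→m1, b→m3, c→m1; m3: a→m1, b→m3, c→m4; m4: a→m5, b→m1, c→m1; m5: a→m1, b→m1, c→m6; m6: a→m1, b→m1, c→m1.
Converting the expression N to a DFA (subset construction, then merging equivalent states) gives the minimal DFA with states {n0, n1, n2, n3}, start state n0, accepting states {n0} and transitions n0: a→n1, b→n2, c→n1; n1: a→n3, b→n2, c→n2; n2: a→n2, b→n2, c→n2; n3: a→n2, b→n0, c→n2.
Exploring the product automaton M × N from the start pair (m0, n0), following both machines on each input symbol, reaches 10 state pairs: (m0, n0), (m1, n1), (m2, n2), (m1, n3), (m1, n2), (m3, n2), (m1, n0), (m4, n2), (m5, n2), (m6, n2).
M accepts in {m6} and N accepts in {n0}; no reachable pair has both components accepting, so no string drives both machines to acceptance simultaneously and L(M) ∩ L(N) = ∅.
So no string is accepted by both, and the intersection is empty.

Yes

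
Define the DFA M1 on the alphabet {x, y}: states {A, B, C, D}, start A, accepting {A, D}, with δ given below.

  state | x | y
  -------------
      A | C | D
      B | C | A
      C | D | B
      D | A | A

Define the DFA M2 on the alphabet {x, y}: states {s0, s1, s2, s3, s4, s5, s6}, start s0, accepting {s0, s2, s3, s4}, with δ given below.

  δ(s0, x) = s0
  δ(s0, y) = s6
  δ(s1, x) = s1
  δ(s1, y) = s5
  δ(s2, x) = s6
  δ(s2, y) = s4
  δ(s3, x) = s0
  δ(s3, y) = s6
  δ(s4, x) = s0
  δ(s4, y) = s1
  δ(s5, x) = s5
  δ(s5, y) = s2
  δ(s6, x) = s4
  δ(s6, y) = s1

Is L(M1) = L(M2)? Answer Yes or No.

The string y is accepted by M1 but rejected by M2.
So L(M1) ≠ L(M2).

No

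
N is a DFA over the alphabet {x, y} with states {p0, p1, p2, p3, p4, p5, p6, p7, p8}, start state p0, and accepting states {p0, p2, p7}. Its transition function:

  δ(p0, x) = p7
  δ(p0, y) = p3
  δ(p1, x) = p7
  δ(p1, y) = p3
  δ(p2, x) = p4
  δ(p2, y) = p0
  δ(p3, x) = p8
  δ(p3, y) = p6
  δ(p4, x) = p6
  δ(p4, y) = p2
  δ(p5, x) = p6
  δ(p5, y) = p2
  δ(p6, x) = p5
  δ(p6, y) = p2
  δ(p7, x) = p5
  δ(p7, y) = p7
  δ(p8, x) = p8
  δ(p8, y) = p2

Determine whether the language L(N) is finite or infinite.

State p8 is reachable from the start and can reach an accepting state, and it lies on the cycle p8 → p8.
Traversing that cycle any number of times yields accepted strings of unbounded length, so the language is infinite.

infinite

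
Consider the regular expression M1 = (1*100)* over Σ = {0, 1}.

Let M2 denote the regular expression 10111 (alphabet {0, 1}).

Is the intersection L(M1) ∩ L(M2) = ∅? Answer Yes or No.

Yes

Converting the expression M1 to a DFA (subset construction, then merging equivalent states) gives the minimal DFA with states {r0, r1, r2, r3}, start state r0, accepting states {r0} and transitions r0: 0→r1, 1→r2; r1: 0→r1, 1→r1; r2: 0→r3, 1→r2; r3: 0→r0, 1→r1.
Converting the expression M2 to a DFA (subset construction, then merging equivalent states) gives the minimal DFA with states {t0, t1, t2, t3, t4, t5, t6}, start state t0, accepting states {t6} and transitions t0: 0→t1, 1→t2; t1: 0→t1, 1→t1; t2: 0→t3, 1→t1; t3: 0→t1, 1→t4; t4: 0→t1, 1→t5; t5: 0→t1, 1→t6; t6: 0→t1, 1→t1.
Exploring the product automaton M1 × M2 from the start pair (r0, t0), following both machines on each input symbol, reaches 10 state pairs: (r0, t0), (r1, t1), (r2, t2), (r3, t3), (r2, t1), (r0, t1), (r1, t4), (r3, t1), (r1, t5), (r1, t6).
M1 accepts in {r0} and M2 accepts in {t6}; no reachable pair has both components accepting, so no string drives both machines to acceptance simultaneously and L(M1) ∩ L(M2) = ∅.
So no string is accepted by both, and the intersection is empty.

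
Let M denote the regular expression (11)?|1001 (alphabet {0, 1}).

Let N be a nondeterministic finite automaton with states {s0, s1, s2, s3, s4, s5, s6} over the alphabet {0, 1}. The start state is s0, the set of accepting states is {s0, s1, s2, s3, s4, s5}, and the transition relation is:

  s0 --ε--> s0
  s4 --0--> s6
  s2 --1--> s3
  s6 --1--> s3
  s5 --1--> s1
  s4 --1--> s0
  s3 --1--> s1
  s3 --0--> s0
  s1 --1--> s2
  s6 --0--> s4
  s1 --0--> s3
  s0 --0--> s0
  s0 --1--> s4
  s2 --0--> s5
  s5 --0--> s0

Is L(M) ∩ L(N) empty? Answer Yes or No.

The empty string ε is accepted by both M and N.
Hence L(M) ∩ L(N) ≠ ∅.

No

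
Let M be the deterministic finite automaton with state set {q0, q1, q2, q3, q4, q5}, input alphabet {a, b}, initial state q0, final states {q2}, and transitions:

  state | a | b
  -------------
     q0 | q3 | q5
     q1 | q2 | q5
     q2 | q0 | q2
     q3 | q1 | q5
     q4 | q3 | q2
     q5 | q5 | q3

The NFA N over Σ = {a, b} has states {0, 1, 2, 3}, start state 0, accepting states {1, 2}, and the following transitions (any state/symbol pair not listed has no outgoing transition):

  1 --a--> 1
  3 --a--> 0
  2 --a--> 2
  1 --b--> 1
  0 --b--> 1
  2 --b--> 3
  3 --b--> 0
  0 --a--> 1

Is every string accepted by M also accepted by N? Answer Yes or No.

Yes

Exploring the product automaton M × N from the start pair (q0, 0), following both machines on each input symbol, reaches 6 state pairs: (q0, 0), (q3, 1), (q5, 1), (q1, 1), (q2, 1), (q0, 1).
M accepts in {q2} and N accepts in {1, 2}. The reachable pairs whose M-component is accepting are (q2, 1); in each of them the N-component is accepting too, so the product for L(M) \ L(N) (M-component accepting, N-component rejecting) has no reachable accepting pair and the difference is empty.
Hence every string in L(M) is also in L(N).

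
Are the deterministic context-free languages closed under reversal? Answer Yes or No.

No

L = {c bⁿaⁿ : n≥0} ∪ {d b²ⁿaⁿ : n≥0} is a DCFL: the first symbol tells a deterministic PDA whether to pop one or two b's per a. Its reversal Lᴿ = {aⁿbⁿ c : n≥0} ∪ {aⁿb²ⁿ d : n≥0} is not. DCFLs are closed under right quotient by regular languages, and Lᴿ/{c, d} = {aⁿbⁿ : n≥0} ∪ {aⁿb²ⁿ : n≥0} — the standard context-free language accepted by no deterministic PDA (intuitively the machine would have to commit to a b-to-a ratio before the distinguishing marker arrives; formally, a DPDA for it would have a single run on aⁿb²ⁿ, accepting after the prefix aⁿbⁿ and accepting again after n more b's; an ordinary PDA that simulates it on a's and b's and, at any moment when it is accepting, may switch to reading only a fresh letter e while feeding each e to the simulation as a b, would accept aⁱbʲeᵏ (k≥1) exactly when both aⁱbʲ and aⁱbʲ⁺ᵏ are in the language, i.e. its language intersected with the regular set a*b*e⁺ would be exactly {aⁿbⁿeⁿ : n≥1} — impossible, since context-free languages are closed under intersection with regular sets and {aⁿbⁿeⁿ} is not context-free). So Lᴿ cannot be a DCFL.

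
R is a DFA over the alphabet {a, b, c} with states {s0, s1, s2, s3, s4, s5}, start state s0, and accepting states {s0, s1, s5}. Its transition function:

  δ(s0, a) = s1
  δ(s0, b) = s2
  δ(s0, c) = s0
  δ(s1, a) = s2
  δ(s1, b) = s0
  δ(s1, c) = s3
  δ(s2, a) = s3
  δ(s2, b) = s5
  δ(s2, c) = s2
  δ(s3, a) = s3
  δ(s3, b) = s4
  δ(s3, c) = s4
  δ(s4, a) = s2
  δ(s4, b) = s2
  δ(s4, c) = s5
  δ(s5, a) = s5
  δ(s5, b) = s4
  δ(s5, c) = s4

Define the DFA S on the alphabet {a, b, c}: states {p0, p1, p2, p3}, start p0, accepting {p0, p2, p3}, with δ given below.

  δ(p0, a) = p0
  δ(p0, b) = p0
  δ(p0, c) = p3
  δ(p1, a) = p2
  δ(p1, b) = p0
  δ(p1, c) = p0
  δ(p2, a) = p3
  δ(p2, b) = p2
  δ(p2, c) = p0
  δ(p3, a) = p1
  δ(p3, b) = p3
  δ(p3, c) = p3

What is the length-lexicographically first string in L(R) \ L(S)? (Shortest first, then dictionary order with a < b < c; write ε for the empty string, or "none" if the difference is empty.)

ca

The string ca is accepted by R but not by S.
No shorter string lies in the difference, and ca is the lexicographically first length-2 string in L(R) \ L(S).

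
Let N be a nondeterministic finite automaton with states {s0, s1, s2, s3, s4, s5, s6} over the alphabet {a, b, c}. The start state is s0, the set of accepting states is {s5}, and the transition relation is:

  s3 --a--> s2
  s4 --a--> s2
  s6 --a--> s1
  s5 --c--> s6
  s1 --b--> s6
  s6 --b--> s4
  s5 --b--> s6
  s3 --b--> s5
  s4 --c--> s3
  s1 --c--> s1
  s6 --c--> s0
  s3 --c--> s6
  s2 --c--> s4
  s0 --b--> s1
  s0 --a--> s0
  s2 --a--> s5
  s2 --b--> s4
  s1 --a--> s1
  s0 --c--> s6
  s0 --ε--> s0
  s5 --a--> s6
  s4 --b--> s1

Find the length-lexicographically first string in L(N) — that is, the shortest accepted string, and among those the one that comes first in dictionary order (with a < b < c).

cbaa

A breadth-first search from s0 reaches an accepting state first via the path s0 → s6 → s4 → s2 → s5 on input cbaa.
No string of length < 4 is accepted (BFS exhausts all shorter strings without reaching an accepting state), and cbaa is the lexicographically least accepting string of length 4.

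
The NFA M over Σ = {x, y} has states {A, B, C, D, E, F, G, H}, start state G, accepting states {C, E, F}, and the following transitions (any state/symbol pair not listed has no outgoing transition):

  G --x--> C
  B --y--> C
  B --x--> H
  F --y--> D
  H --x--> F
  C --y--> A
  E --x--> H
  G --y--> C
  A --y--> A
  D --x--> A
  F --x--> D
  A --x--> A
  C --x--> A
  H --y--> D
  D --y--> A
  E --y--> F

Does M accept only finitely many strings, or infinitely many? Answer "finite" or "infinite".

finite

The useful states (reachable from G and able to reach an accepting state) are {C, G}.
Restricted to these states the transition graph has no cycle, so every accepting path has bounded length and L is finite.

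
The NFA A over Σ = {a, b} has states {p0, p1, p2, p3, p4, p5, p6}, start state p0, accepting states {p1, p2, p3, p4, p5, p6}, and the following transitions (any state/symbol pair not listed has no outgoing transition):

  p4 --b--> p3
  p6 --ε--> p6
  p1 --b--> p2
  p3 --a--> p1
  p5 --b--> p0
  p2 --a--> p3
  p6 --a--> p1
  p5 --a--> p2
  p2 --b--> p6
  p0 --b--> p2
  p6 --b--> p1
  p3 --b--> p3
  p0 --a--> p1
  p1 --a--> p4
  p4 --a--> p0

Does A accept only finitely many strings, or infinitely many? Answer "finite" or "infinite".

infinite

State p1 is reachable from the start and can reach an accepting state, and it lies on the cycle p1 → p2 → p3 → p1.
Traversing that cycle any number of times yields accepted strings of unbounded length, so the language is infinite.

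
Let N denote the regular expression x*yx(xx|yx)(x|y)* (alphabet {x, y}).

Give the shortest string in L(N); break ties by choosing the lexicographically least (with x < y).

By inspection of the expression, no string of length less than 4 matches, and yxxx is the lexicographically first match of length 4.

yxxx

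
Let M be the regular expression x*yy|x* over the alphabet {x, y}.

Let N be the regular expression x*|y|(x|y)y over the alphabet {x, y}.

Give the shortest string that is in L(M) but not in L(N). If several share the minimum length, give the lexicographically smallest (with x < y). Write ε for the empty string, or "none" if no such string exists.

The string xyy is accepted by M but not by N.
No shorter string lies in the difference, and xyy is the lexicographically first length-3 string in L(M) \ L(N).

xyy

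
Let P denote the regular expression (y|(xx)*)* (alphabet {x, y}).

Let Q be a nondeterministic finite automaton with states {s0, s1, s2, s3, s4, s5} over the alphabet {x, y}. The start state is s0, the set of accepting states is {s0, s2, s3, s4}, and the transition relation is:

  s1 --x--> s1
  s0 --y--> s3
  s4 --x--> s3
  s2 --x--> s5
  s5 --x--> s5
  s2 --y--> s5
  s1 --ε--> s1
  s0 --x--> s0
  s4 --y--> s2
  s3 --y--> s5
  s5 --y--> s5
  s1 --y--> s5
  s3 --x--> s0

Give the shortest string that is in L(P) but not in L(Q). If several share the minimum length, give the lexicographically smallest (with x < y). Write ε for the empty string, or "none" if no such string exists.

yy

The string yy is accepted by P but not by Q.
No shorter string lies in the difference, and yy is the lexicographically first length-2 string in L(P) \ L(Q).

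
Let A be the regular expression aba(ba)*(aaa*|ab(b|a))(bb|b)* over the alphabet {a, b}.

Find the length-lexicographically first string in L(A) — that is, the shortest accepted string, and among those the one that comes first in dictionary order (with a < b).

By inspection of the expression, no string of length less than 5 matches, and abaaa is the lexicographically first match of length 5.

abaaa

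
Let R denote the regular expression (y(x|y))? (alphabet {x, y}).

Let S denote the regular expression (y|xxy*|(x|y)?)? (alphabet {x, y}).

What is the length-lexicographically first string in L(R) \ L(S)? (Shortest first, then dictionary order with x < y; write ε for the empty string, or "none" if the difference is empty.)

yx

The string yx is accepted by R but not by S.
No shorter string lies in the difference, and yx is the lexicographically first length-2 string in L(R) \ L(S).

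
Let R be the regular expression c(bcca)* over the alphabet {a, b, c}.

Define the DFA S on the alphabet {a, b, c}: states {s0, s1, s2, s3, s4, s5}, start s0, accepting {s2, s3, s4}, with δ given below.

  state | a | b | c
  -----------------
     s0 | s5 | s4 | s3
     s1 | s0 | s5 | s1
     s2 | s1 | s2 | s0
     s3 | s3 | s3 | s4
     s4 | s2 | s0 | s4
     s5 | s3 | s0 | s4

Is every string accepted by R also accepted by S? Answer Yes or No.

Converting the expression R to a DFA (subset construction, then merging equivalent states) gives the minimal DFA with states {r0, r1, r2, r3, r4, r5}, start state r0, accepting states {r2} and transitions r0: a→r1, b→r1, c→r2; r1: a→r1, b→r1, c→r1; r2: a→r1, b→r3, c→r1; r3: a→r1, b→r1, c→r4; r4: a→r1, b→r1, c→r5; r5: a→r2, b→r1, c→r1.
Exploring the product automaton R × S from the start pair (r0, s0), following both machines on each input symbol, reaches 15 state pairs: (r0, s0), (r1, s5), (r1, s4), (r2, s3), (r1, s3), (r1, s0), (r1, s2), (r3, s3), (r1, s1), (r4, s4), (r5, s4), (r2, s2), (r3, s2), (r4, s0), (r5, s3).
R accepts in {r2} and S accepts in {s2, s3, s4}. The reachable pairs whose R-component is accepting are (r2, s3), (r2, s2); in each of them the S-component is accepting too, so the product for L(R) \ L(S) (R-component accepting, S-component rejecting) has no reachable accepting pair and the difference is empty.
Hence every string in L(R) is also in L(S).

Yes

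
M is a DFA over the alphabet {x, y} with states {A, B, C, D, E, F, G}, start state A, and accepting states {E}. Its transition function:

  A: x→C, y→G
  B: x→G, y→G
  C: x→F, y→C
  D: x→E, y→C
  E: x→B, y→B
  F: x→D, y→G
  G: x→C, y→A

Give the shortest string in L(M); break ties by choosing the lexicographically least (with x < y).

A breadth-first search from A reaches an accepting state first via the path A → C → F → D → E on input xxxx.
No string of length < 4 is accepted (BFS exhausts all shorter strings without reaching an accepting state), and xxxx is the lexicographically least accepting string of length 4.

xxxx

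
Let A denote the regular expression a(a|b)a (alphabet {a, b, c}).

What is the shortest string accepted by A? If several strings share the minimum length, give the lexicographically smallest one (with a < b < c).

aaa

By inspection of the expression, no string of length less than 3 matches, and aaa is the lexicographically first match of length 3.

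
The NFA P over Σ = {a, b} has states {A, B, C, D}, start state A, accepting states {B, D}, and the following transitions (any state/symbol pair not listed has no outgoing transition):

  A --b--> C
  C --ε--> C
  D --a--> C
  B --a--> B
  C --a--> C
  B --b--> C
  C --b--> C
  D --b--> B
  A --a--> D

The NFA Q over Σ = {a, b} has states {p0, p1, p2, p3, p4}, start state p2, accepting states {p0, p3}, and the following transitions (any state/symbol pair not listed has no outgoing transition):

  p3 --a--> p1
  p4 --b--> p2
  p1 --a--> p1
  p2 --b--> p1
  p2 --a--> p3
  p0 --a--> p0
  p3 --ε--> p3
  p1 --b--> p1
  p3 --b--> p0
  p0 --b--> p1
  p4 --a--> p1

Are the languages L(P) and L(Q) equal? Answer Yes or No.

Yes

Exploring the product automaton P × Q from the start pair (A, p2), following both machines on each input symbol, reaches 4 state pairs: (A, p2), (D, p3), (C, p1), (B, p0).
P accepts in {B, D} and Q accepts in {p0, p3}. In every reachable pair the two components are either both accepting — (D, p3), (B, p0) — or both non-accepting, so no string is accepted by exactly one of the machines: L(P) \ L(Q) and L(Q) \ L(P) are both empty.
Hence every string is accepted by P iff it is accepted by Q, and the two languages coincide.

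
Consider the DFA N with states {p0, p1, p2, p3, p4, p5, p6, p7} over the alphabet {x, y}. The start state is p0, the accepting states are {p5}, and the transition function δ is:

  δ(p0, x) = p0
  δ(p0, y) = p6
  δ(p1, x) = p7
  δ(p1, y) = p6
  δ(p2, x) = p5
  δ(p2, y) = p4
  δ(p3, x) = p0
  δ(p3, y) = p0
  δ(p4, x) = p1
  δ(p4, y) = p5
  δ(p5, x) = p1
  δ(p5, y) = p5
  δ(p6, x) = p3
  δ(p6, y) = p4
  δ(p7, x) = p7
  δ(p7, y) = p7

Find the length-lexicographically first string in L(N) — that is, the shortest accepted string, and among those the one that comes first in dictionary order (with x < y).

yyy

A breadth-first search from p0 reaches an accepting state first via the path p0 → p6 → p4 → p5 on input yyy.
No string of length < 3 is accepted (BFS exhausts all shorter strings without reaching an accepting state), and yyy is the lexicographically least accepting string of length 3.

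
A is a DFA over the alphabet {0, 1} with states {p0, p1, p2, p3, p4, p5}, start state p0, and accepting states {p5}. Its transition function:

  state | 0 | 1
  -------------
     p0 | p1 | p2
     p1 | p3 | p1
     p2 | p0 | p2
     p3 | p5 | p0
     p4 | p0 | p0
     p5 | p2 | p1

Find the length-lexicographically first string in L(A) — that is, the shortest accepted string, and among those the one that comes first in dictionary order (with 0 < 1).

000

A breadth-first search from p0 reaches an accepting state first via the path p0 → p1 → p3 → p5 on input 000.
No string of length < 3 is accepted (BFS exhausts all shorter strings without reaching an accepting state), and 000 is the lexicographically least accepting string of length 3.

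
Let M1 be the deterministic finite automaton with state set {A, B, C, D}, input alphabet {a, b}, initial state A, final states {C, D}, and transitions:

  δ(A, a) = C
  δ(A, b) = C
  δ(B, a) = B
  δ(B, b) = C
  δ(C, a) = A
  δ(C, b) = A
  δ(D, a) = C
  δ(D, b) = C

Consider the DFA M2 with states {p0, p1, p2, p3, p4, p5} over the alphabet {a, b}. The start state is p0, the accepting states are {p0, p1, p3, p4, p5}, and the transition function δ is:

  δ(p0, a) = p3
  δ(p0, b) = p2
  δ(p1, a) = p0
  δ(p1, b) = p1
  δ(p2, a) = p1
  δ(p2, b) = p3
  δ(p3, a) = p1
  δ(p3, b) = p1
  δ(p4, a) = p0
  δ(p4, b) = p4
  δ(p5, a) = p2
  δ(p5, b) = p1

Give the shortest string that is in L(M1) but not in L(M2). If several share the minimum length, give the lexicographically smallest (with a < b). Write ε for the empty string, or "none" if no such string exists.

b

The string b is accepted by M1 but not by M2.
No shorter string lies in the difference, and b is the lexicographically first length-1 string in L(M1) \ L(M2).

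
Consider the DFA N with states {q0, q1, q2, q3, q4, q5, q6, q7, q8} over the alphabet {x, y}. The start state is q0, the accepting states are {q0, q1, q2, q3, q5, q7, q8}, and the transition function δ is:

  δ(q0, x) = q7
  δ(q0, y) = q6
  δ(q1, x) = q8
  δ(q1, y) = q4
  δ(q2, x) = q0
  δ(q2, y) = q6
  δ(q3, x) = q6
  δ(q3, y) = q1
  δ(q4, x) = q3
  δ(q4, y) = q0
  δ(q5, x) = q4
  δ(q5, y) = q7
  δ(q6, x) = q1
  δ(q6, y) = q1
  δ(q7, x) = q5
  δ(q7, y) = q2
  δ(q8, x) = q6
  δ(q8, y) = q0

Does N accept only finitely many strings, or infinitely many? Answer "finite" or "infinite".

infinite

State q0 is reachable from the start and can reach an accepting state, and it lies on the cycle q0 → q6 → q1 → q8 → q0.
Traversing that cycle any number of times yields accepted strings of unbounded length, so the language is infinite.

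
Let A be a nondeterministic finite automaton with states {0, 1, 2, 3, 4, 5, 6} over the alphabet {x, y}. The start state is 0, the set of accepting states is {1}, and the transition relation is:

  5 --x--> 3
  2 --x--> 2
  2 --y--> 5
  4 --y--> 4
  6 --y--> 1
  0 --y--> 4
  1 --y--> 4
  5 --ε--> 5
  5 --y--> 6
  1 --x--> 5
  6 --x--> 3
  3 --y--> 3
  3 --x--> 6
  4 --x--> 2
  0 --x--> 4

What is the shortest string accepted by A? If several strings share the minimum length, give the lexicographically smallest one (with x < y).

A breadth-first search from 0 reaches an accepting state first via the path 0 → 4 → 2 → 5 → 6 → 1 on input xxyyy.
No string of length < 5 is accepted (BFS exhausts all shorter strings without reaching an accepting state), and xxyyy is the lexicographically least accepting string of length 5.

xxyyy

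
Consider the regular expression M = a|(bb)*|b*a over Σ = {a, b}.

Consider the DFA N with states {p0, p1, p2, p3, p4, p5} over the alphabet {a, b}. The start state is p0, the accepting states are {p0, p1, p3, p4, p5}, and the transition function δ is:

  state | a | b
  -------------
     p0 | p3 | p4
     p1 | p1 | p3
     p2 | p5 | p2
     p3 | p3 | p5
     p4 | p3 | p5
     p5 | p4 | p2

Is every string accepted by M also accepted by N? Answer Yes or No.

The string bbbb is in L(M) but not in L(N).
So L(M) ⊄ L(N).

No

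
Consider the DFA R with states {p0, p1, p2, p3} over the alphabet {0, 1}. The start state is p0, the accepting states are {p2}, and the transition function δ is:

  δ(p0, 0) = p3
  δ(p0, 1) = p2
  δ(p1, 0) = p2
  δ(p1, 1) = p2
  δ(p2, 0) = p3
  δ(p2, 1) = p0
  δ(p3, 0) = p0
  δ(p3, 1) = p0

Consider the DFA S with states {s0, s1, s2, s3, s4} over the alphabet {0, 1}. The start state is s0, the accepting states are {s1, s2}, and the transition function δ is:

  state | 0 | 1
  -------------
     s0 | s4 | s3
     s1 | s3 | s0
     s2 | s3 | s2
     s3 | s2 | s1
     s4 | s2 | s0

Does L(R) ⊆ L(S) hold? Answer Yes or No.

The string 1 is in L(R) but not in L(S).
So L(R) ⊄ L(S).

No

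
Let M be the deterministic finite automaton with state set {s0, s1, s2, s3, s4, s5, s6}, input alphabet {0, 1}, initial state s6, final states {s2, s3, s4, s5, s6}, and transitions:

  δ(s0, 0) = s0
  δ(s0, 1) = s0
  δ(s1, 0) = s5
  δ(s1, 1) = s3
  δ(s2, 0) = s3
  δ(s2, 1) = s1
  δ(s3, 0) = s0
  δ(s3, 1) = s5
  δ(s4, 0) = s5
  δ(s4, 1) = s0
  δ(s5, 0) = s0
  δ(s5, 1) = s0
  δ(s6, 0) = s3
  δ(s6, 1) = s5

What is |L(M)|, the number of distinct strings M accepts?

4

The useful subgraph on states {s3, s5, s6} is acyclic, so L(M) is finite; the longest accepting path visits 3 useful states, giving maximum string length 2.
Counting accepting paths from s6 by length: 1 of length 0, 2 of length 1, 1 of length 2. Total 4.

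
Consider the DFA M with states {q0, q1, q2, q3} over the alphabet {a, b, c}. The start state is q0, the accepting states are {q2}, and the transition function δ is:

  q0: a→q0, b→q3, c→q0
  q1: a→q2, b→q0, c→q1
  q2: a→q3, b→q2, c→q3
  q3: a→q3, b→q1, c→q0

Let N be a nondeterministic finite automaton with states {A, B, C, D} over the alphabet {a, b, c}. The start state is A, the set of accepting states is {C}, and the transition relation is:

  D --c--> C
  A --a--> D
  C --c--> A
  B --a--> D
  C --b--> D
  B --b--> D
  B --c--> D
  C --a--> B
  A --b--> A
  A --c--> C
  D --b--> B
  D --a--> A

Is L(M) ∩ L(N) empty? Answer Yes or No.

Exploring the product automaton M × N from the start pair (q0, A), following both machines on each input symbol, reaches 15 state pairs: (q0, A), (q0, D), (q3, A), (q0, C), (q3, B), (q3, D), (q1, A), (q0, B), (q1, D), (q1, B), (q2, D), (q1, C), (q2, A), (q2, B), (q3, C).
M accepts in {q2} and N accepts in {C}; no reachable pair has both components accepting, so no string drives both machines to acceptance simultaneously and L(M) ∩ L(N) = ∅.
So no string is accepted by both, and the intersection is empty.

Yes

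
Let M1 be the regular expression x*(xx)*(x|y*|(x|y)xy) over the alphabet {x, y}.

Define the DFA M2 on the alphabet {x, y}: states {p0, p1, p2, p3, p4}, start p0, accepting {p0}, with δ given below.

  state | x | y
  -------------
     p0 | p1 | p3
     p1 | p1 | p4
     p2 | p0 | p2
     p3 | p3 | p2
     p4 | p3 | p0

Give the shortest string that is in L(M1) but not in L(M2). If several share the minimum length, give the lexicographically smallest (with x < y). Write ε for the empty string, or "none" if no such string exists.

x

The string x is accepted by M1 but not by M2.
No shorter string lies in the difference, and x is the lexicographically first length-1 string in L(M1) \ L(M2).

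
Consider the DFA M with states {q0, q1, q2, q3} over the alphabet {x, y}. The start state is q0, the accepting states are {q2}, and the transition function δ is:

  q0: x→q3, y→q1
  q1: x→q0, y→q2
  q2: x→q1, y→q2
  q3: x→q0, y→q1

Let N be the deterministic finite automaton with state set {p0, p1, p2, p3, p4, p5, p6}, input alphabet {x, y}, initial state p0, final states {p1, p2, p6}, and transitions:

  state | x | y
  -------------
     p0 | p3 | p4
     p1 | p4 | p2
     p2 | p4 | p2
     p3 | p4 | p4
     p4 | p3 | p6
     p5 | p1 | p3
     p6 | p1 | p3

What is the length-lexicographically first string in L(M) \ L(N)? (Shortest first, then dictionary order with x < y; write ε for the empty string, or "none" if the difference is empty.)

The string yyy is accepted by M but not by N.
No shorter string lies in the difference, and yyy is the lexicographically first length-3 string in L(M) \ L(N).

yyy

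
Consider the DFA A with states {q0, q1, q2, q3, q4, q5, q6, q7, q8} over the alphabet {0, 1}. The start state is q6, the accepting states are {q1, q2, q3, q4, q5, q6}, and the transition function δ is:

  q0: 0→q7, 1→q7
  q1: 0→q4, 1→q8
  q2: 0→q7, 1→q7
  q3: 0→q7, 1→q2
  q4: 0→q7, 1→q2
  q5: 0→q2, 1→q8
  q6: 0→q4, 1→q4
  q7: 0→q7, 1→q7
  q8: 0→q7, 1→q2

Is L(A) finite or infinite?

The useful states (reachable from q6 and able to reach an accepting state) are {q2, q4, q6}.
Restricted to these states the transition graph has no cycle, so every accepting path has bounded length and L is finite.

finite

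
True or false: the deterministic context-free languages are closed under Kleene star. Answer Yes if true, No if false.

L = {c aⁿbⁿ : n≥0} ∪ {cc aⁿb²ⁿ : n≥0} is a DCFL (the number of leading c's fixes which ratio the DPDA checks), but L* is not. Every word of L starts with c, so in a factorisation of the string cc aⁱbʲ (i≥1) into words of L each factor begins at one of the two c's: either the whole string is a single word of L (forcing j = 2i), or it splits as c · (c aⁱbʲ) with c ∈ L (take n = 0) and c aⁱbʲ ∈ L (forcing j = i). Thus L* ∩ cca⁺b* = {cc aⁿbⁿ : n≥1} ∪ {cc aⁿb²ⁿ : n≥1}. A DPDA for L* would give one for this intersection with a regular set, and, started from its configuration after reading cc, one for {aⁿbⁿ : n≥1} ∪ {aⁿb²ⁿ : n≥1}, which no deterministic PDA accepts (a DPDA for it would have a single run on aⁿb²ⁿ, accepting after the prefix aⁿbⁿ and accepting again after n more b's; an ordinary PDA that simulates it on a's and b's and, at any moment when it is accepting, may switch to reading only a fresh letter d while feeding each d to the simulation as a b, would accept aⁱbʲdᵏ (k≥1) exactly when both aⁱbʲ and aⁱbʲ⁺ᵏ are in the language, i.e. its language intersected with the regular set a*b*d⁺ would be exactly {aⁿbⁿdⁿ : n≥1} — impossible, since context-free languages are closed under intersection with regular sets and {aⁿbⁿdⁿ} is not context-free). So L* is not a DCFL.

No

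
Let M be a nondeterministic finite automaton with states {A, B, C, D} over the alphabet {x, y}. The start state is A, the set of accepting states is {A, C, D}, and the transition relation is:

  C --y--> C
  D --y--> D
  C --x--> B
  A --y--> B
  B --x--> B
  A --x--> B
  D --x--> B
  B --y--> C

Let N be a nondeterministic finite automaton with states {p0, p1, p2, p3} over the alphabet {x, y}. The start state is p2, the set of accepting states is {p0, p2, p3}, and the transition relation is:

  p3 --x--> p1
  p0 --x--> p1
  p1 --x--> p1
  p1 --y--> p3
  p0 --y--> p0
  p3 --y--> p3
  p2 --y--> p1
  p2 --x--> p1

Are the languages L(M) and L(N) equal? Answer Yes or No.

Exploring the product automaton M × N from the start pair (A, p2), following both machines on each input symbol, reaches 3 state pairs: (A, p2), (B, p1), (C, p3).
M accepts in {A, C, D} and N accepts in {p0, p2, p3}. In every reachable pair the two components are either both accepting — (A, p2), (C, p3) — or both non-accepting, so no string is accepted by exactly one of the machines: L(M) \ L(N) and L(N) \ L(M) are both empty.
Hence every string is accepted by M iff it is accepted by N, and the two languages coincide.

Yes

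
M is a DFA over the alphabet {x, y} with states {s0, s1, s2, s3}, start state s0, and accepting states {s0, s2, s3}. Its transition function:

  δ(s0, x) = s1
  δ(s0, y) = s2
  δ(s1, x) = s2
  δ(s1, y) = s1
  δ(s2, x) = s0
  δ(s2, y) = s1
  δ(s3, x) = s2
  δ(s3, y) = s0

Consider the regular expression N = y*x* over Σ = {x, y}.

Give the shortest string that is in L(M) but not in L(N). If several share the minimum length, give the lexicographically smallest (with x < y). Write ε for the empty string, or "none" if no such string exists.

xyx

The string xyx is accepted by M but not by N.
No shorter string lies in the difference, and xyx is the lexicographically first length-3 string in L(M) \ L(N).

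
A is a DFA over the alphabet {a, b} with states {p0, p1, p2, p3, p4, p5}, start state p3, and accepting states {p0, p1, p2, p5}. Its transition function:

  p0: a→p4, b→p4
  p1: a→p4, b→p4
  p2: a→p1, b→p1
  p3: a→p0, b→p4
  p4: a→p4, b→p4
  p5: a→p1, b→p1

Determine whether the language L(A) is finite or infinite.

finite

The useful states (reachable from p3 and able to reach an accepting state) are {p0, p3}.
Restricted to these states the transition graph has no cycle, so every accepting path has bounded length and L is finite.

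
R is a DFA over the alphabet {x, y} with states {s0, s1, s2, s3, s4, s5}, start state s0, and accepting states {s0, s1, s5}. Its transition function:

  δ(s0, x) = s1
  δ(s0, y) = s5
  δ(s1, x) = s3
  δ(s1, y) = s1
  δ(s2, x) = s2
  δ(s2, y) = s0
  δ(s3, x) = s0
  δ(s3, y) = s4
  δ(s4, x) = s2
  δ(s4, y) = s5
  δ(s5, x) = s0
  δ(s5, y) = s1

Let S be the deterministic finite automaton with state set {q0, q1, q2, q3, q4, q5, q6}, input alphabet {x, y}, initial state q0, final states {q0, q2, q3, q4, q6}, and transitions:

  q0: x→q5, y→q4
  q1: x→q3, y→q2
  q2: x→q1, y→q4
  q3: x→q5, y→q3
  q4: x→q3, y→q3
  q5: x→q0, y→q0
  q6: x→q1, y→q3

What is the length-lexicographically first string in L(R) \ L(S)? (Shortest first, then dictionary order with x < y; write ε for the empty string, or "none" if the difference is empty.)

x

The string x is accepted by R but not by S.
No shorter string lies in the difference, and x is the lexicographically first length-1 string in L(R) \ L(S).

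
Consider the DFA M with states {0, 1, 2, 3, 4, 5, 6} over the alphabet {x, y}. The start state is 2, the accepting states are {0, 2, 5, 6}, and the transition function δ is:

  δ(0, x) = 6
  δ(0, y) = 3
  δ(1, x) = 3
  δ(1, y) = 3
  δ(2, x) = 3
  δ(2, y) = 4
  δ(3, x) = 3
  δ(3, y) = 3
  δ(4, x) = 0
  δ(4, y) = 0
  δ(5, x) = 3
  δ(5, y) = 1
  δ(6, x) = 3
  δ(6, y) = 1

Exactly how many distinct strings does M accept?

5

The useful subgraph on states {0, 2, 4, 6} is acyclic, so L(M) is finite; the longest accepting path visits 4 useful states, giving maximum string length 3.
Counting accepting paths from 2 by length: 1 of length 0, 2 of length 2, 2 of length 3. Total 5.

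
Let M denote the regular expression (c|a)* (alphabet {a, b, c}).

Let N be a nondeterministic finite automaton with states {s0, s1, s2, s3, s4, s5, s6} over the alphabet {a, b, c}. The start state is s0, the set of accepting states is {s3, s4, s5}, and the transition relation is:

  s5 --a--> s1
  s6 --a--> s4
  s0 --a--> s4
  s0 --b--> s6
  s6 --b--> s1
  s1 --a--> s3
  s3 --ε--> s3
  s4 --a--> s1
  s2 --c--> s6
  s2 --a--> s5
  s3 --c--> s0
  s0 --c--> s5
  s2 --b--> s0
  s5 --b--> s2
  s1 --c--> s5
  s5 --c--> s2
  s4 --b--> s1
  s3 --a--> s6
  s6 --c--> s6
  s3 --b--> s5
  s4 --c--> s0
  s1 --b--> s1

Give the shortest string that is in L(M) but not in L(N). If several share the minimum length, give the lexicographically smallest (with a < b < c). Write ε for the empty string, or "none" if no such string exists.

The empty string ε is accepted by M but not by N.
Since ε is the unique shortest string, it is the required witness.

ε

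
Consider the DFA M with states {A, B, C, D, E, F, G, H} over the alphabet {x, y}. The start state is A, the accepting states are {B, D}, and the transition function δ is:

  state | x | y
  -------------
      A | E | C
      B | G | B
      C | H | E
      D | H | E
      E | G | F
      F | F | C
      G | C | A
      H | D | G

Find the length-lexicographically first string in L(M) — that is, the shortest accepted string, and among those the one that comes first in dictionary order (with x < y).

A breadth-first search from A reaches an accepting state first via the path A → C → H → D on input yxx.
No string of length < 3 is accepted (BFS exhausts all shorter strings without reaching an accepting state), and yxx is the lexicographically least accepting string of length 3.

yxx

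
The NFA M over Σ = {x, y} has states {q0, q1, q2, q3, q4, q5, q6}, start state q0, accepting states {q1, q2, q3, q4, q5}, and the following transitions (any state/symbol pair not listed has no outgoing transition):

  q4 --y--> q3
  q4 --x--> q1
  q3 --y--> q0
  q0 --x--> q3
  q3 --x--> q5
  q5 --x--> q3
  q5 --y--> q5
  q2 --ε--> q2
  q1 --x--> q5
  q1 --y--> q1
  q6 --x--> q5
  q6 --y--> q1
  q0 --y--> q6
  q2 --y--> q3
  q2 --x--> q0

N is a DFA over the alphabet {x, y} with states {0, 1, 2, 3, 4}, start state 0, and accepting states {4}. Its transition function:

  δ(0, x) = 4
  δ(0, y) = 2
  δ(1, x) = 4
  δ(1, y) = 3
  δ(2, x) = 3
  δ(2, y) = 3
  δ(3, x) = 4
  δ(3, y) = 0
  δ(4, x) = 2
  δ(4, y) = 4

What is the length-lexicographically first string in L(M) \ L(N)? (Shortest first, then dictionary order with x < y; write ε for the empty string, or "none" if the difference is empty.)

xx

The string xx is accepted by M but not by N.
No shorter string lies in the difference, and xx is the lexicographically first length-2 string in L(M) \ L(N).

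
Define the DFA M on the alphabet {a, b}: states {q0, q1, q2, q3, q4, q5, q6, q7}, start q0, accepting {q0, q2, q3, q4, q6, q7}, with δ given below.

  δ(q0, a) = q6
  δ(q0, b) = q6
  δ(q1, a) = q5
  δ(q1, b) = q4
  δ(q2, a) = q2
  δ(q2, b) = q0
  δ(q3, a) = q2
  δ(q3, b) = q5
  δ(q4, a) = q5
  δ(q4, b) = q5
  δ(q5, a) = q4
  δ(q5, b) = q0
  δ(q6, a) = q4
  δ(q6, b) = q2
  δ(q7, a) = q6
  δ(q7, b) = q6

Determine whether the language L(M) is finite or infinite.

infinite

State q0 is reachable from the start and can reach an accepting state, and it lies on the cycle q0 → q6 → q2 → q0.
Traversing that cycle any number of times yields accepted strings of unbounded length, so the language is infinite.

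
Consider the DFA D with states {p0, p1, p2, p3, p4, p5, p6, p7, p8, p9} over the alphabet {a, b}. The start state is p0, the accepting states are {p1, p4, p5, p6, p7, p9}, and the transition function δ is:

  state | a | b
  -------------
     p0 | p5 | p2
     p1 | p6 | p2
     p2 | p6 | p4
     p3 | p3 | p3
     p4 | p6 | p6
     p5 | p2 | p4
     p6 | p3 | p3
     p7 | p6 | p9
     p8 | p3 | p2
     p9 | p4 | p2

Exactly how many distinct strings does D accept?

12

The useful subgraph on states {p0, p2, p4, p5, p6} is acyclic, so L(D) is finite; the longest accepting path visits 5 useful states, giving maximum string length 4.
Counting accepting paths from p0 by length: 1 of length 1, 3 of length 2, 6 of length 3, 2 of length 4. Total 12.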